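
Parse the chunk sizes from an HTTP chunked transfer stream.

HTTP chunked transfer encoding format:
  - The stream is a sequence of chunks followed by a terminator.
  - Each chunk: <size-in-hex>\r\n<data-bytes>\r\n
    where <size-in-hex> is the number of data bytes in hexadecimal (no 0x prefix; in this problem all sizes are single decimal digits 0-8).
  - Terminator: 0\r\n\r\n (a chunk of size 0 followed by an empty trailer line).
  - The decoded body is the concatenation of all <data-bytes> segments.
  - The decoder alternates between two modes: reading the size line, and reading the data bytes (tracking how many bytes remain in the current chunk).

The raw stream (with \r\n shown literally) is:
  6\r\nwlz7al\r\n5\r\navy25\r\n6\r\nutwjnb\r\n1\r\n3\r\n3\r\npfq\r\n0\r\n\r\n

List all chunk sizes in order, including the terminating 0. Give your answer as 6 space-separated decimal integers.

Answer: 6 5 6 1 3 0

Derivation:
Chunk 1: stream[0..1]='6' size=0x6=6, data at stream[3..9]='wlz7al' -> body[0..6], body so far='wlz7al'
Chunk 2: stream[11..12]='5' size=0x5=5, data at stream[14..19]='avy25' -> body[6..11], body so far='wlz7alavy25'
Chunk 3: stream[21..22]='6' size=0x6=6, data at stream[24..30]='utwjnb' -> body[11..17], body so far='wlz7alavy25utwjnb'
Chunk 4: stream[32..33]='1' size=0x1=1, data at stream[35..36]='3' -> body[17..18], body so far='wlz7alavy25utwjnb3'
Chunk 5: stream[38..39]='3' size=0x3=3, data at stream[41..44]='pfq' -> body[18..21], body so far='wlz7alavy25utwjnb3pfq'
Chunk 6: stream[46..47]='0' size=0 (terminator). Final body='wlz7alavy25utwjnb3pfq' (21 bytes)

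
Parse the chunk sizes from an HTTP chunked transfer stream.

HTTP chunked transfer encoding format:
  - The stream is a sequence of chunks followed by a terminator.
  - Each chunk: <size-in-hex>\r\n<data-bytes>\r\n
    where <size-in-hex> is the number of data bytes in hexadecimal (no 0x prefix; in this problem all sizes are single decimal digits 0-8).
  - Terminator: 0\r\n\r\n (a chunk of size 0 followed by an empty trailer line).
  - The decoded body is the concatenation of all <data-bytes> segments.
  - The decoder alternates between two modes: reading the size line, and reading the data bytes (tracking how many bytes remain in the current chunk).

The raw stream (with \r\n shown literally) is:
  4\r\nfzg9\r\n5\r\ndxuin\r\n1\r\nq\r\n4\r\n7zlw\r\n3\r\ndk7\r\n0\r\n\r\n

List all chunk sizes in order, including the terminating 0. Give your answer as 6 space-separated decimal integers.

Answer: 4 5 1 4 3 0

Derivation:
Chunk 1: stream[0..1]='4' size=0x4=4, data at stream[3..7]='fzg9' -> body[0..4], body so far='fzg9'
Chunk 2: stream[9..10]='5' size=0x5=5, data at stream[12..17]='dxuin' -> body[4..9], body so far='fzg9dxuin'
Chunk 3: stream[19..20]='1' size=0x1=1, data at stream[22..23]='q' -> body[9..10], body so far='fzg9dxuinq'
Chunk 4: stream[25..26]='4' size=0x4=4, data at stream[28..32]='7zlw' -> body[10..14], body so far='fzg9dxuinq7zlw'
Chunk 5: stream[34..35]='3' size=0x3=3, data at stream[37..40]='dk7' -> body[14..17], body so far='fzg9dxuinq7zlwdk7'
Chunk 6: stream[42..43]='0' size=0 (terminator). Final body='fzg9dxuinq7zlwdk7' (17 bytes)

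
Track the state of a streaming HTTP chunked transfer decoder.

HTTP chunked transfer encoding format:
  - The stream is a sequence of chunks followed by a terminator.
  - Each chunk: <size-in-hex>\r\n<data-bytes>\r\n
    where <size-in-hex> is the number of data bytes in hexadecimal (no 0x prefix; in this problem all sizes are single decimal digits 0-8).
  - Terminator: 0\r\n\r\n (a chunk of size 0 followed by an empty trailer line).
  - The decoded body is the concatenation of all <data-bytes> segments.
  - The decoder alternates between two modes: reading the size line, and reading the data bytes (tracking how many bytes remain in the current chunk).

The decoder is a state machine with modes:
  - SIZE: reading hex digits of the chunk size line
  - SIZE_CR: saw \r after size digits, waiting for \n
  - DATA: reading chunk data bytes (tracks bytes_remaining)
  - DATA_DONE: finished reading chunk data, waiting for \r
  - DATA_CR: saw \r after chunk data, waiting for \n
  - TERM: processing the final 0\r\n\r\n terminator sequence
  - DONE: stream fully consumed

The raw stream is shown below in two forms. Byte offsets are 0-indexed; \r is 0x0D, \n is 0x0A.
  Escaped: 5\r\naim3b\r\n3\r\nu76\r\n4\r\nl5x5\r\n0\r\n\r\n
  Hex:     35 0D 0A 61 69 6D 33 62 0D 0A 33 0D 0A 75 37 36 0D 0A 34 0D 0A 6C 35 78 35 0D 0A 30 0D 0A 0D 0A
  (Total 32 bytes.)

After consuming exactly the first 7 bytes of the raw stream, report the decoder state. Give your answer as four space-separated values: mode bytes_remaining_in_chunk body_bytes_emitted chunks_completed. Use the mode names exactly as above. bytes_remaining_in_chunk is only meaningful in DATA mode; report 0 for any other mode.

Byte 0 = '5': mode=SIZE remaining=0 emitted=0 chunks_done=0
Byte 1 = 0x0D: mode=SIZE_CR remaining=0 emitted=0 chunks_done=0
Byte 2 = 0x0A: mode=DATA remaining=5 emitted=0 chunks_done=0
Byte 3 = 'a': mode=DATA remaining=4 emitted=1 chunks_done=0
Byte 4 = 'i': mode=DATA remaining=3 emitted=2 chunks_done=0
Byte 5 = 'm': mode=DATA remaining=2 emitted=3 chunks_done=0
Byte 6 = '3': mode=DATA remaining=1 emitted=4 chunks_done=0

Answer: DATA 1 4 0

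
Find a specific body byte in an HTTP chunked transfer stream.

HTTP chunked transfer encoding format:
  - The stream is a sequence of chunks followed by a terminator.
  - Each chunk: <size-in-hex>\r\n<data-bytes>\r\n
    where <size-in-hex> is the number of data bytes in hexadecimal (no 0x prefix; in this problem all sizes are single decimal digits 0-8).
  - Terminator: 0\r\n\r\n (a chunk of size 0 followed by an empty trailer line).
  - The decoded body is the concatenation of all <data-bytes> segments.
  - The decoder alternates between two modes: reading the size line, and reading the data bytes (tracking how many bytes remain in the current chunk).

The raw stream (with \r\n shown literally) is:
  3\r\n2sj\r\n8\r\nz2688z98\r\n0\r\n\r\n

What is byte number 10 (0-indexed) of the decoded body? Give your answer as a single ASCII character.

Chunk 1: stream[0..1]='3' size=0x3=3, data at stream[3..6]='2sj' -> body[0..3], body so far='2sj'
Chunk 2: stream[8..9]='8' size=0x8=8, data at stream[11..19]='z2688z98' -> body[3..11], body so far='2sjz2688z98'
Chunk 3: stream[21..22]='0' size=0 (terminator). Final body='2sjz2688z98' (11 bytes)
Body byte 10 = '8'

Answer: 8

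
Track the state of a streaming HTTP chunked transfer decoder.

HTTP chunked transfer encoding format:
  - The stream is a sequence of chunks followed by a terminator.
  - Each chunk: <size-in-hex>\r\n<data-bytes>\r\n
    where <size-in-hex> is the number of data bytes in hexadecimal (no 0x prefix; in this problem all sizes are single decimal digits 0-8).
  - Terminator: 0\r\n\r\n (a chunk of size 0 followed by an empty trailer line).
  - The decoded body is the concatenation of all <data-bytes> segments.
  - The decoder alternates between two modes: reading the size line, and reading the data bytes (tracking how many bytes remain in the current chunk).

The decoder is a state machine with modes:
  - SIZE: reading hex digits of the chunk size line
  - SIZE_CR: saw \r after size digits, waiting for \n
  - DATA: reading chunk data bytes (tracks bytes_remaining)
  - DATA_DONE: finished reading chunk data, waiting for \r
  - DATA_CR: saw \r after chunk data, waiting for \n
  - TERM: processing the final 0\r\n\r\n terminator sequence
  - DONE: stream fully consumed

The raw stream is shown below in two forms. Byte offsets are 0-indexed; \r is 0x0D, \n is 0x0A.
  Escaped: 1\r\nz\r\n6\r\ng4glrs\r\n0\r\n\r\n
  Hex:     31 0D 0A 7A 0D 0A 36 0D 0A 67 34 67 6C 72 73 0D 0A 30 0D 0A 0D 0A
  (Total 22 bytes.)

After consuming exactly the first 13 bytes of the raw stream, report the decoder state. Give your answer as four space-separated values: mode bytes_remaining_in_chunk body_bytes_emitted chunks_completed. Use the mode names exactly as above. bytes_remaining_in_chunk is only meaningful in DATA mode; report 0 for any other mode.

Answer: DATA 2 5 1

Derivation:
Byte 0 = '1': mode=SIZE remaining=0 emitted=0 chunks_done=0
Byte 1 = 0x0D: mode=SIZE_CR remaining=0 emitted=0 chunks_done=0
Byte 2 = 0x0A: mode=DATA remaining=1 emitted=0 chunks_done=0
Byte 3 = 'z': mode=DATA_DONE remaining=0 emitted=1 chunks_done=0
Byte 4 = 0x0D: mode=DATA_CR remaining=0 emitted=1 chunks_done=0
Byte 5 = 0x0A: mode=SIZE remaining=0 emitted=1 chunks_done=1
Byte 6 = '6': mode=SIZE remaining=0 emitted=1 chunks_done=1
Byte 7 = 0x0D: mode=SIZE_CR remaining=0 emitted=1 chunks_done=1
Byte 8 = 0x0A: mode=DATA remaining=6 emitted=1 chunks_done=1
Byte 9 = 'g': mode=DATA remaining=5 emitted=2 chunks_done=1
Byte 10 = '4': mode=DATA remaining=4 emitted=3 chunks_done=1
Byte 11 = 'g': mode=DATA remaining=3 emitted=4 chunks_done=1
Byte 12 = 'l': mode=DATA remaining=2 emitted=5 chunks_done=1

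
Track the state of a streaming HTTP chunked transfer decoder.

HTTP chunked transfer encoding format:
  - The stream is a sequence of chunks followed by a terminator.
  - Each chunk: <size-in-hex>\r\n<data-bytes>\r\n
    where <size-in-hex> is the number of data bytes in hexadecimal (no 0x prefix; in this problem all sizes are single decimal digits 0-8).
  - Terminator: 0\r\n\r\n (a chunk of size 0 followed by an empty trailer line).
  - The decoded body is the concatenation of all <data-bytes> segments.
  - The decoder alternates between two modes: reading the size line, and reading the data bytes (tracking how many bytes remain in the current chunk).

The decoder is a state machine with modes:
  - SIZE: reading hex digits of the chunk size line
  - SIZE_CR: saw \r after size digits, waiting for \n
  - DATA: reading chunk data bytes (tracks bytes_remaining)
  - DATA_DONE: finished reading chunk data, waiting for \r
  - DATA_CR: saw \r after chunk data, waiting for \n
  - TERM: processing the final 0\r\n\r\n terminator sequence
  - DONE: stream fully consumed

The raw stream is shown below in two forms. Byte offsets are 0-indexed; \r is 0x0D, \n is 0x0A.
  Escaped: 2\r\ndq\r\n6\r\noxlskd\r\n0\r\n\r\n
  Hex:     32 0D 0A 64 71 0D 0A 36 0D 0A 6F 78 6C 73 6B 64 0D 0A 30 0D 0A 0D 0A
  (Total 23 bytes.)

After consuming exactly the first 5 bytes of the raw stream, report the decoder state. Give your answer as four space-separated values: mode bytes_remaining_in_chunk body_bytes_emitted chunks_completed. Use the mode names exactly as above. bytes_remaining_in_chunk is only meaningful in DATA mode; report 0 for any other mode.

Byte 0 = '2': mode=SIZE remaining=0 emitted=0 chunks_done=0
Byte 1 = 0x0D: mode=SIZE_CR remaining=0 emitted=0 chunks_done=0
Byte 2 = 0x0A: mode=DATA remaining=2 emitted=0 chunks_done=0
Byte 3 = 'd': mode=DATA remaining=1 emitted=1 chunks_done=0
Byte 4 = 'q': mode=DATA_DONE remaining=0 emitted=2 chunks_done=0

Answer: DATA_DONE 0 2 0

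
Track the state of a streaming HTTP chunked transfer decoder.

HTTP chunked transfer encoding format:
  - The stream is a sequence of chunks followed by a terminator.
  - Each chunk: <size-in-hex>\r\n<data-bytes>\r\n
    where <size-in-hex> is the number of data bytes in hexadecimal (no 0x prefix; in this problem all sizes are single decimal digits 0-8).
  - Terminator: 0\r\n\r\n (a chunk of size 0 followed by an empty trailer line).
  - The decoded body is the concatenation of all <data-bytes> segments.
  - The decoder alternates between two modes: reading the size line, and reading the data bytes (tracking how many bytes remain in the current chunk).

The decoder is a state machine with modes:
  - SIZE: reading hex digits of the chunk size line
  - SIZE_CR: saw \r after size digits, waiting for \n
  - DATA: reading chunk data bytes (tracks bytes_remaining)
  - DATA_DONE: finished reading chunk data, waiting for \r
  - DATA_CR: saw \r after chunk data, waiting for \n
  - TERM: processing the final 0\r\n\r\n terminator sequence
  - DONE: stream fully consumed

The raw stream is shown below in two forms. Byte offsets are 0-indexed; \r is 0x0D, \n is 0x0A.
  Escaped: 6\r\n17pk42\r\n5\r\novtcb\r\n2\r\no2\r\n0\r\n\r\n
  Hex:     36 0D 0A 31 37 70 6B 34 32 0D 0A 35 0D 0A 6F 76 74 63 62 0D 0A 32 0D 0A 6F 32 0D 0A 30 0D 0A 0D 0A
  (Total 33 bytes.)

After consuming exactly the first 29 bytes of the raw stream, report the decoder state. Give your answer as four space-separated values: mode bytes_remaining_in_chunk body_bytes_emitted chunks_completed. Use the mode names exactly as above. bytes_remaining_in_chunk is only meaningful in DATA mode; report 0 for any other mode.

Byte 0 = '6': mode=SIZE remaining=0 emitted=0 chunks_done=0
Byte 1 = 0x0D: mode=SIZE_CR remaining=0 emitted=0 chunks_done=0
Byte 2 = 0x0A: mode=DATA remaining=6 emitted=0 chunks_done=0
Byte 3 = '1': mode=DATA remaining=5 emitted=1 chunks_done=0
Byte 4 = '7': mode=DATA remaining=4 emitted=2 chunks_done=0
Byte 5 = 'p': mode=DATA remaining=3 emitted=3 chunks_done=0
Byte 6 = 'k': mode=DATA remaining=2 emitted=4 chunks_done=0
Byte 7 = '4': mode=DATA remaining=1 emitted=5 chunks_done=0
Byte 8 = '2': mode=DATA_DONE remaining=0 emitted=6 chunks_done=0
Byte 9 = 0x0D: mode=DATA_CR remaining=0 emitted=6 chunks_done=0
Byte 10 = 0x0A: mode=SIZE remaining=0 emitted=6 chunks_done=1
Byte 11 = '5': mode=SIZE remaining=0 emitted=6 chunks_done=1
Byte 12 = 0x0D: mode=SIZE_CR remaining=0 emitted=6 chunks_done=1
Byte 13 = 0x0A: mode=DATA remaining=5 emitted=6 chunks_done=1
Byte 14 = 'o': mode=DATA remaining=4 emitted=7 chunks_done=1
Byte 15 = 'v': mode=DATA remaining=3 emitted=8 chunks_done=1
Byte 16 = 't': mode=DATA remaining=2 emitted=9 chunks_done=1
Byte 17 = 'c': mode=DATA remaining=1 emitted=10 chunks_done=1
Byte 18 = 'b': mode=DATA_DONE remaining=0 emitted=11 chunks_done=1
Byte 19 = 0x0D: mode=DATA_CR remaining=0 emitted=11 chunks_done=1
Byte 20 = 0x0A: mode=SIZE remaining=0 emitted=11 chunks_done=2
Byte 21 = '2': mode=SIZE remaining=0 emitted=11 chunks_done=2
Byte 22 = 0x0D: mode=SIZE_CR remaining=0 emitted=11 chunks_done=2
Byte 23 = 0x0A: mode=DATA remaining=2 emitted=11 chunks_done=2
Byte 24 = 'o': mode=DATA remaining=1 emitted=12 chunks_done=2
Byte 25 = '2': mode=DATA_DONE remaining=0 emitted=13 chunks_done=2
Byte 26 = 0x0D: mode=DATA_CR remaining=0 emitted=13 chunks_done=2
Byte 27 = 0x0A: mode=SIZE remaining=0 emitted=13 chunks_done=3
Byte 28 = '0': mode=SIZE remaining=0 emitted=13 chunks_done=3

Answer: SIZE 0 13 3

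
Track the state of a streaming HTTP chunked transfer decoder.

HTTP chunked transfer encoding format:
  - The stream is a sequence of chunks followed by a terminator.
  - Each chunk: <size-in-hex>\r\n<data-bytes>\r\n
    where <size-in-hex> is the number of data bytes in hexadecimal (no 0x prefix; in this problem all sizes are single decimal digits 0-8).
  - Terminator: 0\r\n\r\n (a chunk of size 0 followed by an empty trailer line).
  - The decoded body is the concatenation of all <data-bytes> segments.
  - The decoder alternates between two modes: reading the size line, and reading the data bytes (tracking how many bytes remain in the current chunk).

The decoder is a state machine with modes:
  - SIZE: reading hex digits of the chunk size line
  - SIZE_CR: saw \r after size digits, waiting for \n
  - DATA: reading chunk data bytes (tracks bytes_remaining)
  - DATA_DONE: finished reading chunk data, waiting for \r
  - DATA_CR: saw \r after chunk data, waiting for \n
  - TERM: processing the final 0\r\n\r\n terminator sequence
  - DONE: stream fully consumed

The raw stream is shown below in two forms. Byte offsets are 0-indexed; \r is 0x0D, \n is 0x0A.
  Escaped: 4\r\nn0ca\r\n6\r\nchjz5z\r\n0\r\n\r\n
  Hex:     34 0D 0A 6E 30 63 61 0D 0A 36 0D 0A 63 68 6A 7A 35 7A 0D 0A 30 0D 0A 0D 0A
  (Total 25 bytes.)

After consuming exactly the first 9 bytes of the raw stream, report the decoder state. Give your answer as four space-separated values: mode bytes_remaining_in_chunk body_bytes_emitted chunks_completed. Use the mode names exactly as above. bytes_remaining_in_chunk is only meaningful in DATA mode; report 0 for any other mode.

Byte 0 = '4': mode=SIZE remaining=0 emitted=0 chunks_done=0
Byte 1 = 0x0D: mode=SIZE_CR remaining=0 emitted=0 chunks_done=0
Byte 2 = 0x0A: mode=DATA remaining=4 emitted=0 chunks_done=0
Byte 3 = 'n': mode=DATA remaining=3 emitted=1 chunks_done=0
Byte 4 = '0': mode=DATA remaining=2 emitted=2 chunks_done=0
Byte 5 = 'c': mode=DATA remaining=1 emitted=3 chunks_done=0
Byte 6 = 'a': mode=DATA_DONE remaining=0 emitted=4 chunks_done=0
Byte 7 = 0x0D: mode=DATA_CR remaining=0 emitted=4 chunks_done=0
Byte 8 = 0x0A: mode=SIZE remaining=0 emitted=4 chunks_done=1

Answer: SIZE 0 4 1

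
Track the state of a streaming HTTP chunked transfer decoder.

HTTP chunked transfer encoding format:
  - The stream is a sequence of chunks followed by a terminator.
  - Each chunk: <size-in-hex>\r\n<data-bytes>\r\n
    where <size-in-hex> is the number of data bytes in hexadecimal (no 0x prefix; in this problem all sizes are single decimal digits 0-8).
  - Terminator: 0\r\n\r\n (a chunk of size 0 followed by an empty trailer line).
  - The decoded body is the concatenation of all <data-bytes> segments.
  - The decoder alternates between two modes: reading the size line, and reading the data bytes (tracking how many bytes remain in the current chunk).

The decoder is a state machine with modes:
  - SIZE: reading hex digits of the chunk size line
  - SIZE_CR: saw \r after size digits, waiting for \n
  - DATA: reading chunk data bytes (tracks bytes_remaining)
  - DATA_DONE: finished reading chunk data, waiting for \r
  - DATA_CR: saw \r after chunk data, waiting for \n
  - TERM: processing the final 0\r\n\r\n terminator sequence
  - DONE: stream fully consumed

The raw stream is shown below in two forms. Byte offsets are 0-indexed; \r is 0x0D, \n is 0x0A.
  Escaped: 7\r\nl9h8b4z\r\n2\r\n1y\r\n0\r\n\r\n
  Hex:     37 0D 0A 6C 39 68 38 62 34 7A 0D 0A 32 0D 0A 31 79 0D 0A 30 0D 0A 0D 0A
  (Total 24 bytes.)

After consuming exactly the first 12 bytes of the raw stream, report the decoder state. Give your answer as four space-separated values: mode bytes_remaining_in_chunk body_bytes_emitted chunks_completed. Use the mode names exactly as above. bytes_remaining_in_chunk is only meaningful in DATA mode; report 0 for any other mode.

Answer: SIZE 0 7 1

Derivation:
Byte 0 = '7': mode=SIZE remaining=0 emitted=0 chunks_done=0
Byte 1 = 0x0D: mode=SIZE_CR remaining=0 emitted=0 chunks_done=0
Byte 2 = 0x0A: mode=DATA remaining=7 emitted=0 chunks_done=0
Byte 3 = 'l': mode=DATA remaining=6 emitted=1 chunks_done=0
Byte 4 = '9': mode=DATA remaining=5 emitted=2 chunks_done=0
Byte 5 = 'h': mode=DATA remaining=4 emitted=3 chunks_done=0
Byte 6 = '8': mode=DATA remaining=3 emitted=4 chunks_done=0
Byte 7 = 'b': mode=DATA remaining=2 emitted=5 chunks_done=0
Byte 8 = '4': mode=DATA remaining=1 emitted=6 chunks_done=0
Byte 9 = 'z': mode=DATA_DONE remaining=0 emitted=7 chunks_done=0
Byte 10 = 0x0D: mode=DATA_CR remaining=0 emitted=7 chunks_done=0
Byte 11 = 0x0A: mode=SIZE remaining=0 emitted=7 chunks_done=1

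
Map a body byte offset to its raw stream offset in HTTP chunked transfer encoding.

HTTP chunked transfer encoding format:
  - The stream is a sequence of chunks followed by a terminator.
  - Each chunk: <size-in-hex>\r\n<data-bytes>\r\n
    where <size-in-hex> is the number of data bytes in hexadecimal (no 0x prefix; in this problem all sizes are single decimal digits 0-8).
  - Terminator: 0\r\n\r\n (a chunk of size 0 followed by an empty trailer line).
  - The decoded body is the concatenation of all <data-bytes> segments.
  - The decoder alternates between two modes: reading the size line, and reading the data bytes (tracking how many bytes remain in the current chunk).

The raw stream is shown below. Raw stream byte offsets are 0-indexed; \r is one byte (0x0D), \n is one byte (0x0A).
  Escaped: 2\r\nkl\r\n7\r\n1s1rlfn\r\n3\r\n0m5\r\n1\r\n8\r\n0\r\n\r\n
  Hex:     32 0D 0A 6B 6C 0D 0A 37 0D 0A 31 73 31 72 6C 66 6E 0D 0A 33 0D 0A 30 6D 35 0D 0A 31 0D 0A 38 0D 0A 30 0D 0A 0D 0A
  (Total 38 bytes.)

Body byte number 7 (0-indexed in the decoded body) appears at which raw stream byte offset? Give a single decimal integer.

Chunk 1: stream[0..1]='2' size=0x2=2, data at stream[3..5]='kl' -> body[0..2], body so far='kl'
Chunk 2: stream[7..8]='7' size=0x7=7, data at stream[10..17]='1s1rlfn' -> body[2..9], body so far='kl1s1rlfn'
Chunk 3: stream[19..20]='3' size=0x3=3, data at stream[22..25]='0m5' -> body[9..12], body so far='kl1s1rlfn0m5'
Chunk 4: stream[27..28]='1' size=0x1=1, data at stream[30..31]='8' -> body[12..13], body so far='kl1s1rlfn0m58'
Chunk 5: stream[33..34]='0' size=0 (terminator). Final body='kl1s1rlfn0m58' (13 bytes)
Body byte 7 at stream offset 15

Answer: 15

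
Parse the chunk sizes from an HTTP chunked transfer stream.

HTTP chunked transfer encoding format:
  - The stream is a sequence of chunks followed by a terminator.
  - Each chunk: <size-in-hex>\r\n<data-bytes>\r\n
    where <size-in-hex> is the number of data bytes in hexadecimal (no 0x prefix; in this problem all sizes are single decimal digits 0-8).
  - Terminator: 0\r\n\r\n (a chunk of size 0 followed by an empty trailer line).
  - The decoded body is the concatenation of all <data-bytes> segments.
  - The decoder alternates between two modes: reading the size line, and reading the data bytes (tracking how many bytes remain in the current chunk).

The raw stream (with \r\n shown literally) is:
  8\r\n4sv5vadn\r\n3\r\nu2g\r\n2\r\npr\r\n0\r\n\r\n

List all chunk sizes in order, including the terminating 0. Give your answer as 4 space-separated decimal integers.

Chunk 1: stream[0..1]='8' size=0x8=8, data at stream[3..11]='4sv5vadn' -> body[0..8], body so far='4sv5vadn'
Chunk 2: stream[13..14]='3' size=0x3=3, data at stream[16..19]='u2g' -> body[8..11], body so far='4sv5vadnu2g'
Chunk 3: stream[21..22]='2' size=0x2=2, data at stream[24..26]='pr' -> body[11..13], body so far='4sv5vadnu2gpr'
Chunk 4: stream[28..29]='0' size=0 (terminator). Final body='4sv5vadnu2gpr' (13 bytes)

Answer: 8 3 2 0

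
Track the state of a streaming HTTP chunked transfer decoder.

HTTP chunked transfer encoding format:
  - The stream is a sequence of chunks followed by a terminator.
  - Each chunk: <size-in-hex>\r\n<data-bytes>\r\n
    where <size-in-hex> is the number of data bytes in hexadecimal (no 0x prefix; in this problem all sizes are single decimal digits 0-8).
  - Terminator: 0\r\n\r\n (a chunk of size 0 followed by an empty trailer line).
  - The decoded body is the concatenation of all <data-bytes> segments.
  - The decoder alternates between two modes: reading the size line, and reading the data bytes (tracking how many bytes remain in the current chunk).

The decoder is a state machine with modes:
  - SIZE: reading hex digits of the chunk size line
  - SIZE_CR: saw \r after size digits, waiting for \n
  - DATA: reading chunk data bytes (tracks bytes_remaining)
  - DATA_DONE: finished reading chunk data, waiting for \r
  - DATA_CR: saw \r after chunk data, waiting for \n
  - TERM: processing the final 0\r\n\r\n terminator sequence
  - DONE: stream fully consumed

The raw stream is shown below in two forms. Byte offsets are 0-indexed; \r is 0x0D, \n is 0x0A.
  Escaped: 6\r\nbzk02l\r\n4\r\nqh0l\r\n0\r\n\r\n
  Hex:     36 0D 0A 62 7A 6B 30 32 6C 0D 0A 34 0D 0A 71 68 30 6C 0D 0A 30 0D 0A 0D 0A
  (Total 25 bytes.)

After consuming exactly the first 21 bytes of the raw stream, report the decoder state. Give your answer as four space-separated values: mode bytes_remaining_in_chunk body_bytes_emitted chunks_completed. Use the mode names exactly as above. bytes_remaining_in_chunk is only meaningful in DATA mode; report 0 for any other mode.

Byte 0 = '6': mode=SIZE remaining=0 emitted=0 chunks_done=0
Byte 1 = 0x0D: mode=SIZE_CR remaining=0 emitted=0 chunks_done=0
Byte 2 = 0x0A: mode=DATA remaining=6 emitted=0 chunks_done=0
Byte 3 = 'b': mode=DATA remaining=5 emitted=1 chunks_done=0
Byte 4 = 'z': mode=DATA remaining=4 emitted=2 chunks_done=0
Byte 5 = 'k': mode=DATA remaining=3 emitted=3 chunks_done=0
Byte 6 = '0': mode=DATA remaining=2 emitted=4 chunks_done=0
Byte 7 = '2': mode=DATA remaining=1 emitted=5 chunks_done=0
Byte 8 = 'l': mode=DATA_DONE remaining=0 emitted=6 chunks_done=0
Byte 9 = 0x0D: mode=DATA_CR remaining=0 emitted=6 chunks_done=0
Byte 10 = 0x0A: mode=SIZE remaining=0 emitted=6 chunks_done=1
Byte 11 = '4': mode=SIZE remaining=0 emitted=6 chunks_done=1
Byte 12 = 0x0D: mode=SIZE_CR remaining=0 emitted=6 chunks_done=1
Byte 13 = 0x0A: mode=DATA remaining=4 emitted=6 chunks_done=1
Byte 14 = 'q': mode=DATA remaining=3 emitted=7 chunks_done=1
Byte 15 = 'h': mode=DATA remaining=2 emitted=8 chunks_done=1
Byte 16 = '0': mode=DATA remaining=1 emitted=9 chunks_done=1
Byte 17 = 'l': mode=DATA_DONE remaining=0 emitted=10 chunks_done=1
Byte 18 = 0x0D: mode=DATA_CR remaining=0 emitted=10 chunks_done=1
Byte 19 = 0x0A: mode=SIZE remaining=0 emitted=10 chunks_done=2
Byte 20 = '0': mode=SIZE remaining=0 emitted=10 chunks_done=2

Answer: SIZE 0 10 2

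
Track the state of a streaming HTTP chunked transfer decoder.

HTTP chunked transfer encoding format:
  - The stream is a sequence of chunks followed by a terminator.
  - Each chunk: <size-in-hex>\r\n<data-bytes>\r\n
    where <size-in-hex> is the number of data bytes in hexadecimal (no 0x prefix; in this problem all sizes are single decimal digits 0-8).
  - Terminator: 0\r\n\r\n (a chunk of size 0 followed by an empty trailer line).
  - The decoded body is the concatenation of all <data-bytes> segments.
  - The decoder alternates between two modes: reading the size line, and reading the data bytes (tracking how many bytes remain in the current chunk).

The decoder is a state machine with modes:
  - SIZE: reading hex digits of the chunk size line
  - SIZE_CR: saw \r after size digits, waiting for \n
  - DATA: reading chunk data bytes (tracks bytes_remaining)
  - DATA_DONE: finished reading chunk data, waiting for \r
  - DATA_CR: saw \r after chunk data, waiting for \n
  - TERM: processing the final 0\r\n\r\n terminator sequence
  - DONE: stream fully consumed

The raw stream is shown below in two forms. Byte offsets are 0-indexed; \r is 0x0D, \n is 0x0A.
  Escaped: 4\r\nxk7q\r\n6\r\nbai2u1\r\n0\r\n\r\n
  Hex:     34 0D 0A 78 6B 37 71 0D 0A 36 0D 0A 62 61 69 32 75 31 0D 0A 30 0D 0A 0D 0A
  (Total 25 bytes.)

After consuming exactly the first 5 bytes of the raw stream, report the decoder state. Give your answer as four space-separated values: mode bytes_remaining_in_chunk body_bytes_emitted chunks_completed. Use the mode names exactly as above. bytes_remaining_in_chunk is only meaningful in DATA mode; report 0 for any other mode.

Byte 0 = '4': mode=SIZE remaining=0 emitted=0 chunks_done=0
Byte 1 = 0x0D: mode=SIZE_CR remaining=0 emitted=0 chunks_done=0
Byte 2 = 0x0A: mode=DATA remaining=4 emitted=0 chunks_done=0
Byte 3 = 'x': mode=DATA remaining=3 emitted=1 chunks_done=0
Byte 4 = 'k': mode=DATA remaining=2 emitted=2 chunks_done=0

Answer: DATA 2 2 0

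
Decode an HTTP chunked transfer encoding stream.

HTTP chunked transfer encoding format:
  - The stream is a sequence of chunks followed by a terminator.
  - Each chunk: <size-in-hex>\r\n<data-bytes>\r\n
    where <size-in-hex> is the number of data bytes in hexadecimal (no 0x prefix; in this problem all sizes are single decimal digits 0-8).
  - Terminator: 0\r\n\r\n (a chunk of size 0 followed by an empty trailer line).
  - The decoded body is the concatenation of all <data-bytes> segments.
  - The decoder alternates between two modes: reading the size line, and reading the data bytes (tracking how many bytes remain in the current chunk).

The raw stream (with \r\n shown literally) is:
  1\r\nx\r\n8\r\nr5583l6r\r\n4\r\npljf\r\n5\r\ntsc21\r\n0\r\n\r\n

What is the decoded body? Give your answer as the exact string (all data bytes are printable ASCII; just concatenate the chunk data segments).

Answer: xr5583l6rpljftsc21

Derivation:
Chunk 1: stream[0..1]='1' size=0x1=1, data at stream[3..4]='x' -> body[0..1], body so far='x'
Chunk 2: stream[6..7]='8' size=0x8=8, data at stream[9..17]='r5583l6r' -> body[1..9], body so far='xr5583l6r'
Chunk 3: stream[19..20]='4' size=0x4=4, data at stream[22..26]='pljf' -> body[9..13], body so far='xr5583l6rpljf'
Chunk 4: stream[28..29]='5' size=0x5=5, data at stream[31..36]='tsc21' -> body[13..18], body so far='xr5583l6rpljftsc21'
Chunk 5: stream[38..39]='0' size=0 (terminator). Final body='xr5583l6rpljftsc21' (18 bytes)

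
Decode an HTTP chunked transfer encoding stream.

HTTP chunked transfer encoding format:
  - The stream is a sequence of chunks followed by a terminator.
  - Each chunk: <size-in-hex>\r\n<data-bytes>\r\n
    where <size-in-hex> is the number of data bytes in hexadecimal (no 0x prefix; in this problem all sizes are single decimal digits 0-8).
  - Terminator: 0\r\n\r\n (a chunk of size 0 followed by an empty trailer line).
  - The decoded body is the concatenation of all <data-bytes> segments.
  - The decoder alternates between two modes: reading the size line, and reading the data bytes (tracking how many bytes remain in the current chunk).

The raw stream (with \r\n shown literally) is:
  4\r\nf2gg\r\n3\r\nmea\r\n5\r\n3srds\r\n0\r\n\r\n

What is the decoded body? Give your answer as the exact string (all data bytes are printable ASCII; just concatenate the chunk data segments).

Answer: f2ggmea3srds

Derivation:
Chunk 1: stream[0..1]='4' size=0x4=4, data at stream[3..7]='f2gg' -> body[0..4], body so far='f2gg'
Chunk 2: stream[9..10]='3' size=0x3=3, data at stream[12..15]='mea' -> body[4..7], body so far='f2ggmea'
Chunk 3: stream[17..18]='5' size=0x5=5, data at stream[20..25]='3srds' -> body[7..12], body so far='f2ggmea3srds'
Chunk 4: stream[27..28]='0' size=0 (terminator). Final body='f2ggmea3srds' (12 bytes)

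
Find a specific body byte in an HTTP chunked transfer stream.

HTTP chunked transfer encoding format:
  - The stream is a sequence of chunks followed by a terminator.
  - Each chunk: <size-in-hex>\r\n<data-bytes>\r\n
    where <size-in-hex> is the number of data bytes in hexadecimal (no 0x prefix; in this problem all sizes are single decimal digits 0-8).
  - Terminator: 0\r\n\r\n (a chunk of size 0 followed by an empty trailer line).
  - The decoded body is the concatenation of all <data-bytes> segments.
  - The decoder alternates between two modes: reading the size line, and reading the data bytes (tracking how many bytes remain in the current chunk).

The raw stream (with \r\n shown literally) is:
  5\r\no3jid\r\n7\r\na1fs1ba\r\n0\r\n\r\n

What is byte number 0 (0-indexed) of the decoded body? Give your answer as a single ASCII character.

Chunk 1: stream[0..1]='5' size=0x5=5, data at stream[3..8]='o3jid' -> body[0..5], body so far='o3jid'
Chunk 2: stream[10..11]='7' size=0x7=7, data at stream[13..20]='a1fs1ba' -> body[5..12], body so far='o3jida1fs1ba'
Chunk 3: stream[22..23]='0' size=0 (terminator). Final body='o3jida1fs1ba' (12 bytes)
Body byte 0 = 'o'

Answer: o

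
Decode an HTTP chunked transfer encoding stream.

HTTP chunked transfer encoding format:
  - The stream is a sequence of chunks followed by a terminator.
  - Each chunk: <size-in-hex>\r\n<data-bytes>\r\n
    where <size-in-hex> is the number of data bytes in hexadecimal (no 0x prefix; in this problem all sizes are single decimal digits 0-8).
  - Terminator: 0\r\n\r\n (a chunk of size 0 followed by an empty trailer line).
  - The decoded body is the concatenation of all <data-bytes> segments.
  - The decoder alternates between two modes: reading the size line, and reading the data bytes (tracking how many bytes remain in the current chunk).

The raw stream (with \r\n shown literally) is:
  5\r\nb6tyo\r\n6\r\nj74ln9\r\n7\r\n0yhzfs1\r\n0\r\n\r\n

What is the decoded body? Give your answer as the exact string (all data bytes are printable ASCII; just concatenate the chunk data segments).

Chunk 1: stream[0..1]='5' size=0x5=5, data at stream[3..8]='b6tyo' -> body[0..5], body so far='b6tyo'
Chunk 2: stream[10..11]='6' size=0x6=6, data at stream[13..19]='j74ln9' -> body[5..11], body so far='b6tyoj74ln9'
Chunk 3: stream[21..22]='7' size=0x7=7, data at stream[24..31]='0yhzfs1' -> body[11..18], body so far='b6tyoj74ln90yhzfs1'
Chunk 4: stream[33..34]='0' size=0 (terminator). Final body='b6tyoj74ln90yhzfs1' (18 bytes)

Answer: b6tyoj74ln90yhzfs1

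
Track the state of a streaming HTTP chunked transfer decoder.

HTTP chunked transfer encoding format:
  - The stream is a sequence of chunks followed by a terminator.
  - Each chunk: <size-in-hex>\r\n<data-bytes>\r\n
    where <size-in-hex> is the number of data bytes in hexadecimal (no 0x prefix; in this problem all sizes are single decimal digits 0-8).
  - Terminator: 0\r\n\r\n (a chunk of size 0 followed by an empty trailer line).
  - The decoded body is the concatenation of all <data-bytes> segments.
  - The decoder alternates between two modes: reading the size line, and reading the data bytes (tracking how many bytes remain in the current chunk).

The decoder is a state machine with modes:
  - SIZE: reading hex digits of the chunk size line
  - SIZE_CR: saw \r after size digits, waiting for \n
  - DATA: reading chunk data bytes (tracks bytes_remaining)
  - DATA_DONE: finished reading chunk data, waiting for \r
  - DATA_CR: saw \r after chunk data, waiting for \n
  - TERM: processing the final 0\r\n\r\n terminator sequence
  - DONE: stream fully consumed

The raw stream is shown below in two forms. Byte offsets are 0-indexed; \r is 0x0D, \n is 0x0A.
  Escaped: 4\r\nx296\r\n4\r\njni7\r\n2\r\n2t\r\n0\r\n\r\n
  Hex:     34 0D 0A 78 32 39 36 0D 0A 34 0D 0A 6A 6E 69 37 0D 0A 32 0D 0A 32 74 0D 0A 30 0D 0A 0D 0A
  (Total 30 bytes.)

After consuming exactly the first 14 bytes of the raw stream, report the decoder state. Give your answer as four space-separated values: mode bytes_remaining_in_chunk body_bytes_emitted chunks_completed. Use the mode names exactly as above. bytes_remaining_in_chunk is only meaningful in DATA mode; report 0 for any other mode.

Byte 0 = '4': mode=SIZE remaining=0 emitted=0 chunks_done=0
Byte 1 = 0x0D: mode=SIZE_CR remaining=0 emitted=0 chunks_done=0
Byte 2 = 0x0A: mode=DATA remaining=4 emitted=0 chunks_done=0
Byte 3 = 'x': mode=DATA remaining=3 emitted=1 chunks_done=0
Byte 4 = '2': mode=DATA remaining=2 emitted=2 chunks_done=0
Byte 5 = '9': mode=DATA remaining=1 emitted=3 chunks_done=0
Byte 6 = '6': mode=DATA_DONE remaining=0 emitted=4 chunks_done=0
Byte 7 = 0x0D: mode=DATA_CR remaining=0 emitted=4 chunks_done=0
Byte 8 = 0x0A: mode=SIZE remaining=0 emitted=4 chunks_done=1
Byte 9 = '4': mode=SIZE remaining=0 emitted=4 chunks_done=1
Byte 10 = 0x0D: mode=SIZE_CR remaining=0 emitted=4 chunks_done=1
Byte 11 = 0x0A: mode=DATA remaining=4 emitted=4 chunks_done=1
Byte 12 = 'j': mode=DATA remaining=3 emitted=5 chunks_done=1
Byte 13 = 'n': mode=DATA remaining=2 emitted=6 chunks_done=1

Answer: DATA 2 6 1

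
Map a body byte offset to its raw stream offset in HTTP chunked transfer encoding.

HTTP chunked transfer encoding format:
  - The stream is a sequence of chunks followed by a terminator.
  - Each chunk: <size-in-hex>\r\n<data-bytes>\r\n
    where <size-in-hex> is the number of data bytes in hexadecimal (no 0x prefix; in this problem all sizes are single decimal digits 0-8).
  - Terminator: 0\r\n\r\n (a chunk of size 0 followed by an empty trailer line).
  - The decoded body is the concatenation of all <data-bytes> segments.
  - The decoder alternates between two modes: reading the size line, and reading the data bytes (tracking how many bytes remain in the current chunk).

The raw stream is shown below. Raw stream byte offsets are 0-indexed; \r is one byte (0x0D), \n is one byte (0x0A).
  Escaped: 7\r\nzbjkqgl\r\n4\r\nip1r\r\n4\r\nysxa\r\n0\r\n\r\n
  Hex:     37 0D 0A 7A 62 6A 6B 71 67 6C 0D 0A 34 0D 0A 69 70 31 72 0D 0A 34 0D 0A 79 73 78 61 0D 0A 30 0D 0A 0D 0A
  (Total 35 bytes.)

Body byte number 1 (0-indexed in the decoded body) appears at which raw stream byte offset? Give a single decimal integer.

Answer: 4

Derivation:
Chunk 1: stream[0..1]='7' size=0x7=7, data at stream[3..10]='zbjkqgl' -> body[0..7], body so far='zbjkqgl'
Chunk 2: stream[12..13]='4' size=0x4=4, data at stream[15..19]='ip1r' -> body[7..11], body so far='zbjkqglip1r'
Chunk 3: stream[21..22]='4' size=0x4=4, data at stream[24..28]='ysxa' -> body[11..15], body so far='zbjkqglip1rysxa'
Chunk 4: stream[30..31]='0' size=0 (terminator). Final body='zbjkqglip1rysxa' (15 bytes)
Body byte 1 at stream offset 4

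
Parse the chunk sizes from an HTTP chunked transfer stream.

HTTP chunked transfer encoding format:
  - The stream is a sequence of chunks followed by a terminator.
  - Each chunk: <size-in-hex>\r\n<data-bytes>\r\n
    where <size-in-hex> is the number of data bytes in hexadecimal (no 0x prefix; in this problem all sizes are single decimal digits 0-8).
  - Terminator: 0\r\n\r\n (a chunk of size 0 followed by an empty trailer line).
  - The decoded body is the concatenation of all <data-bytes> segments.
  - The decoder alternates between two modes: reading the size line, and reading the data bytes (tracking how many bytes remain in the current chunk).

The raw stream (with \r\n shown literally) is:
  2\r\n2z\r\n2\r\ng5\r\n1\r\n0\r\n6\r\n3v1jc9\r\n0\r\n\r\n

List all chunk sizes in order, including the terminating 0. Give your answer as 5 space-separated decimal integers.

Chunk 1: stream[0..1]='2' size=0x2=2, data at stream[3..5]='2z' -> body[0..2], body so far='2z'
Chunk 2: stream[7..8]='2' size=0x2=2, data at stream[10..12]='g5' -> body[2..4], body so far='2zg5'
Chunk 3: stream[14..15]='1' size=0x1=1, data at stream[17..18]='0' -> body[4..5], body so far='2zg50'
Chunk 4: stream[20..21]='6' size=0x6=6, data at stream[23..29]='3v1jc9' -> body[5..11], body so far='2zg503v1jc9'
Chunk 5: stream[31..32]='0' size=0 (terminator). Final body='2zg503v1jc9' (11 bytes)

Answer: 2 2 1 6 0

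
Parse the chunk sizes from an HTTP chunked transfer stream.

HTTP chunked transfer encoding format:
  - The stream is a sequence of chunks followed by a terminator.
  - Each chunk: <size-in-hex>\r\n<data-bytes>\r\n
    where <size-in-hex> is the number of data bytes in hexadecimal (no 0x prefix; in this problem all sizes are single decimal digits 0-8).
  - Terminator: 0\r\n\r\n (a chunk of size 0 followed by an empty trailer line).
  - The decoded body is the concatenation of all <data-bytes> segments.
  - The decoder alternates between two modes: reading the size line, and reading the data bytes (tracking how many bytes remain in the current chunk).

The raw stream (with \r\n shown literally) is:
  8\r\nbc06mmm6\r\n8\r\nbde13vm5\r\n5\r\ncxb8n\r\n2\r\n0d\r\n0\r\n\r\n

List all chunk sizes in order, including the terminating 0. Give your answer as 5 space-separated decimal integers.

Answer: 8 8 5 2 0

Derivation:
Chunk 1: stream[0..1]='8' size=0x8=8, data at stream[3..11]='bc06mmm6' -> body[0..8], body so far='bc06mmm6'
Chunk 2: stream[13..14]='8' size=0x8=8, data at stream[16..24]='bde13vm5' -> body[8..16], body so far='bc06mmm6bde13vm5'
Chunk 3: stream[26..27]='5' size=0x5=5, data at stream[29..34]='cxb8n' -> body[16..21], body so far='bc06mmm6bde13vm5cxb8n'
Chunk 4: stream[36..37]='2' size=0x2=2, data at stream[39..41]='0d' -> body[21..23], body so far='bc06mmm6bde13vm5cxb8n0d'
Chunk 5: stream[43..44]='0' size=0 (terminator). Final body='bc06mmm6bde13vm5cxb8n0d' (23 bytes)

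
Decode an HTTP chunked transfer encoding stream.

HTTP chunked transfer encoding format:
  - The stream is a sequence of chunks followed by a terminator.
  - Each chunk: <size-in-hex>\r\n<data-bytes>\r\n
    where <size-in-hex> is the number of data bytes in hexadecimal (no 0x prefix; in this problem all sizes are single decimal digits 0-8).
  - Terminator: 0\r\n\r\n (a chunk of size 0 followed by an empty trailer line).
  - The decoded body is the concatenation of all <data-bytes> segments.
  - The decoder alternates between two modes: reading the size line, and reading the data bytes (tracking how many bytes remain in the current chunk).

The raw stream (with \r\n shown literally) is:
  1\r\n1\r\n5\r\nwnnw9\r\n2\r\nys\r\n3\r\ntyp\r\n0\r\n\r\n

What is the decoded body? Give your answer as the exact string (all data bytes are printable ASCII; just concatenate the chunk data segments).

Answer: 1wnnw9ystyp

Derivation:
Chunk 1: stream[0..1]='1' size=0x1=1, data at stream[3..4]='1' -> body[0..1], body so far='1'
Chunk 2: stream[6..7]='5' size=0x5=5, data at stream[9..14]='wnnw9' -> body[1..6], body so far='1wnnw9'
Chunk 3: stream[16..17]='2' size=0x2=2, data at stream[19..21]='ys' -> body[6..8], body so far='1wnnw9ys'
Chunk 4: stream[23..24]='3' size=0x3=3, data at stream[26..29]='typ' -> body[8..11], body so far='1wnnw9ystyp'
Chunk 5: stream[31..32]='0' size=0 (terminator). Final body='1wnnw9ystyp' (11 bytes)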